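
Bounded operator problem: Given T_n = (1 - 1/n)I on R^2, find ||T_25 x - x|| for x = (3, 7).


T_25 x - x = (1 - 1/25)x - x = -x/25
||x|| = sqrt(58) = 7.6158
||T_25 x - x|| = ||x||/25 = 7.6158/25 = 0.3046

0.3046


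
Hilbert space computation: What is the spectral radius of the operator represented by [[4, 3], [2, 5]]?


For a 2x2 matrix, eigenvalues satisfy lambda^2 - (trace)*lambda + det = 0
trace = 4 + 5 = 9
det = 4*5 - 3*2 = 14
discriminant = 9^2 - 4*(14) = 25
spectral radius = max |eigenvalue| = 7.0000

7.0000


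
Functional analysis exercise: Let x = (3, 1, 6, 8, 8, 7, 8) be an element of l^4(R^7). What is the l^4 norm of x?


The l^4 norm = (sum |x_i|^4)^(1/4)
Sum of 4th powers = 81 + 1 + 1296 + 4096 + 4096 + 2401 + 4096 = 16067
||x||_4 = (16067)^(1/4) = 11.2586

11.2586


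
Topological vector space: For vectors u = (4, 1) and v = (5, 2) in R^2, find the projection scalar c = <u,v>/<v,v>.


Computing <u,v> = 4*5 + 1*2 = 22
Computing <v,v> = 5^2 + 2^2 = 29
Projection coefficient = 22/29 = 0.7586

0.7586


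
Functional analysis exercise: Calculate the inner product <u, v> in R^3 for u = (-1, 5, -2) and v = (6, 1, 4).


Computing the standard inner product <u, v> = sum u_i * v_i
= -1*6 + 5*1 + -2*4
= -6 + 5 + -8
= -9

-9


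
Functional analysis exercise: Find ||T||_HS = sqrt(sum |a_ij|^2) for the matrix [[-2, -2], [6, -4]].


The Hilbert-Schmidt norm is sqrt(sum of squares of all entries).
Sum of squares = (-2)^2 + (-2)^2 + 6^2 + (-4)^2
= 4 + 4 + 36 + 16 = 60
||T||_HS = sqrt(60) = 7.7460

7.7460


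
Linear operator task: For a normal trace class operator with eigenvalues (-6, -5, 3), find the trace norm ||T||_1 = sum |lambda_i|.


For a normal operator, singular values equal |eigenvalues|.
Trace norm = sum |lambda_i| = 6 + 5 + 3
= 14

14


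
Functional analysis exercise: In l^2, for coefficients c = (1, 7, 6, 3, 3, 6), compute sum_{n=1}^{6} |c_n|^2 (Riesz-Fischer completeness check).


sum |c_n|^2 = 1^2 + 7^2 + 6^2 + 3^2 + 3^2 + 6^2
= 1 + 49 + 36 + 9 + 9 + 36
= 140

140


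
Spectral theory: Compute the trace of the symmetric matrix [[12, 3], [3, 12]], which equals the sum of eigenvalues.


For a self-adjoint (symmetric) matrix, the eigenvalues are real.
The sum of eigenvalues equals the trace of the matrix.
trace = 12 + 12 = 24

24


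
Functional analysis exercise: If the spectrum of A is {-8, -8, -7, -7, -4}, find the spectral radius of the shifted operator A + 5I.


Spectrum of A + 5I = {-3, -3, -2, -2, 1}
Spectral radius = max |lambda| over the shifted spectrum
= max(3, 3, 2, 2, 1) = 3

3


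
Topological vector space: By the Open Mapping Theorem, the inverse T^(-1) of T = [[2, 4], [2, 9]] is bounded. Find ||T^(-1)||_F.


det(T) = 2*9 - 4*2 = 10
T^(-1) = (1/10) * [[9, -4], [-2, 2]] = [[0.9000, -0.4000], [-0.2000, 0.2000]]
||T^(-1)||_F^2 = 0.9000^2 + (-0.4000)^2 + (-0.2000)^2 + 0.2000^2 = 1.0500
||T^(-1)||_F = sqrt(1.0500) = 1.0247

1.0247


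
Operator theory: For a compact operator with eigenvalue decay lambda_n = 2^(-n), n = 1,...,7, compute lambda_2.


The eigenvalue formula gives lambda_2 = 1/2^2
= 1/4
= 0.2500

0.2500


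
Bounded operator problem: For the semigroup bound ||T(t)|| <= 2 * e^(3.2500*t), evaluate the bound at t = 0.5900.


||T(0.5900)|| <= 2 * exp(3.2500 * 0.5900)
= 2 * exp(1.9175)
= 2 * 6.8039
= 13.6079

13.6079


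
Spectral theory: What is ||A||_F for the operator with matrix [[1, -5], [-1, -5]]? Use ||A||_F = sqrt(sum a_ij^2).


||A||_F^2 = sum a_ij^2
= 1^2 + (-5)^2 + (-1)^2 + (-5)^2
= 1 + 25 + 1 + 25 = 52
||A||_F = sqrt(52) = 7.2111

7.2111


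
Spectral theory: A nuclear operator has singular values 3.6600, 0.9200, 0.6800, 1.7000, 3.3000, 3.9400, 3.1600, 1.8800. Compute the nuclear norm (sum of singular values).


The nuclear norm is the sum of all singular values.
||T||_1 = 3.6600 + 0.9200 + 0.6800 + 1.7000 + 3.3000 + 3.9400 + 3.1600 + 1.8800
= 19.2400

19.2400


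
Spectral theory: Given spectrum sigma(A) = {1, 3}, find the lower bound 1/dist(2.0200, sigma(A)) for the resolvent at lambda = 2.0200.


dist(2.0200, {1, 3}) = min(|2.0200 - 1|, |2.0200 - 3|)
= min(1.0200, 0.9800) = 0.9800
Resolvent bound = 1/0.9800 = 1.0204

1.0204


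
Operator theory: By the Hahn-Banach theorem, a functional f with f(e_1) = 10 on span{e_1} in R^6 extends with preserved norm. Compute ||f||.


The norm of f is given by ||f|| = sup_{||x||=1} |f(x)|.
On span{e_1}, ||e_1|| = 1, so ||f|| = |f(e_1)| / ||e_1||
= |10| / 1 = 10.0000

10.0000


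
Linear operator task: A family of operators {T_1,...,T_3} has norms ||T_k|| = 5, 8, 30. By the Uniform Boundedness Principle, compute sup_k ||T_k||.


By the Uniform Boundedness Principle, the supremum of norms is finite.
sup_k ||T_k|| = max(5, 8, 30) = 30

30


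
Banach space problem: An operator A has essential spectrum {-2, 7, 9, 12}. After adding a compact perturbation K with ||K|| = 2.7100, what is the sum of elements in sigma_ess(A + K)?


By Weyl's theorem, the essential spectrum is invariant under compact perturbations.
sigma_ess(A + K) = sigma_ess(A) = {-2, 7, 9, 12}
Sum = -2 + 7 + 9 + 12 = 26

26


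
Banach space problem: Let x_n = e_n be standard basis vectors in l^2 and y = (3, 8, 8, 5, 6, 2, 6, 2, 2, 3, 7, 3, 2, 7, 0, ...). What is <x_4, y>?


x_4 = e_4 is the standard basis vector with 1 in position 4.
<x_4, y> = y_4 = 5
As n -> infinity, <x_n, y> -> 0, confirming weak convergence of (x_n) to 0.

5


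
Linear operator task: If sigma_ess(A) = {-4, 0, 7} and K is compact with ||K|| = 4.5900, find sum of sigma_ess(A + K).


By Weyl's theorem, the essential spectrum is invariant under compact perturbations.
sigma_ess(A + K) = sigma_ess(A) = {-4, 0, 7}
Sum = -4 + 0 + 7 = 3

3


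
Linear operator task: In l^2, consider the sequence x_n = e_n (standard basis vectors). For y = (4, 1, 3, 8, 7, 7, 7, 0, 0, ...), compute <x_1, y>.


x_1 = e_1 is the standard basis vector with 1 in position 1.
<x_1, y> = y_1 = 4
As n -> infinity, <x_n, y> -> 0, confirming weak convergence of (x_n) to 0.

4


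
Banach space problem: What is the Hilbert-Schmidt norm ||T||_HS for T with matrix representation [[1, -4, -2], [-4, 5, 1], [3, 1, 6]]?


The Hilbert-Schmidt norm is sqrt(sum of squares of all entries).
Sum of squares = 1^2 + (-4)^2 + (-2)^2 + (-4)^2 + 5^2 + 1^2 + 3^2 + 1^2 + 6^2
= 1 + 16 + 4 + 16 + 25 + 1 + 9 + 1 + 36 = 109
||T||_HS = sqrt(109) = 10.4403

10.4403


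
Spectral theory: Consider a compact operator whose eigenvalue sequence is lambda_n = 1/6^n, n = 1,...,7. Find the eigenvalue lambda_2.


The eigenvalue formula gives lambda_2 = 1/6^2
= 1/36
= 0.0278

0.0278


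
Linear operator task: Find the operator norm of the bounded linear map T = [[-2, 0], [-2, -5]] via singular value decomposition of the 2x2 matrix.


A^T A = [[8, 10], [10, 25]]
trace(A^T A) = 33, det(A^T A) = 100
discriminant = 33^2 - 4*100 = 689
Largest eigenvalue of A^T A = (trace + sqrt(disc))/2 = 29.6244
||T|| = sqrt(29.6244) = 5.4428

5.4428


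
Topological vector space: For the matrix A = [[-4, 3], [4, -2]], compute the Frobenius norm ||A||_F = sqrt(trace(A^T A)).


||A||_F^2 = sum a_ij^2
= (-4)^2 + 3^2 + 4^2 + (-2)^2
= 16 + 9 + 16 + 4 = 45
||A||_F = sqrt(45) = 6.7082

6.7082


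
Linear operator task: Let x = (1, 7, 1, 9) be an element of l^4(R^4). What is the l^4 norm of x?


The l^4 norm = (sum |x_i|^4)^(1/4)
Sum of 4th powers = 1 + 2401 + 1 + 6561 = 8964
||x||_4 = (8964)^(1/4) = 9.7303

9.7303


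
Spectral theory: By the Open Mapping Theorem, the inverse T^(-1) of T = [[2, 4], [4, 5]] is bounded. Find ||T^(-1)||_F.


det(T) = 2*5 - 4*4 = -6
T^(-1) = (1/-6) * [[5, -4], [-4, 2]] = [[-0.8333, 0.6667], [0.6667, -0.3333]]
||T^(-1)||_F^2 = (-0.8333)^2 + 0.6667^2 + 0.6667^2 + (-0.3333)^2 = 1.6944
||T^(-1)||_F = sqrt(1.6944) = 1.3017

1.3017


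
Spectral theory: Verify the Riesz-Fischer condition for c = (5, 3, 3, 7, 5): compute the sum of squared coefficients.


sum |c_n|^2 = 5^2 + 3^2 + 3^2 + 7^2 + 5^2
= 25 + 9 + 9 + 49 + 25
= 117

117


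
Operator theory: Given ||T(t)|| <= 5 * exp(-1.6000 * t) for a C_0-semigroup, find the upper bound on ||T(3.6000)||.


||T(3.6000)|| <= 5 * exp(-1.6000 * 3.6000)
= 5 * exp(-5.7600)
= 5 * 0.0032
= 0.0158

0.0158


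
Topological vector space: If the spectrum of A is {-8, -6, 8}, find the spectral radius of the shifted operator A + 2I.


Spectrum of A + 2I = {-6, -4, 10}
Spectral radius = max |lambda| over the shifted spectrum
= max(6, 4, 10) = 10

10


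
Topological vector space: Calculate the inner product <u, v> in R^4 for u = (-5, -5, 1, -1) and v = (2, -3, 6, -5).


Computing the standard inner product <u, v> = sum u_i * v_i
= -5*2 + -5*-3 + 1*6 + -1*-5
= -10 + 15 + 6 + 5
= 16

16


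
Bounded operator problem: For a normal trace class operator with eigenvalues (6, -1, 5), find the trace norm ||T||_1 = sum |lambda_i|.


For a normal operator, singular values equal |eigenvalues|.
Trace norm = sum |lambda_i| = 6 + 1 + 5
= 12

12


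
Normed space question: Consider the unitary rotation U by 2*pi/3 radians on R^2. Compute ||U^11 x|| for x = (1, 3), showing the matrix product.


U is a rotation by theta = 2*pi/3
U^11 = rotation by 11*theta = 22*pi/3 = 4*pi/3 (mod 2*pi)
cos(4*pi/3) = -0.5000, sin(4*pi/3) = -0.8660
U^11 x = (-0.5000 * 1 - -0.8660 * 3, -0.8660 * 1 + -0.5000 * 3)
= (2.0981, -2.3660)
||U^11 x|| = sqrt(2.0981^2 + (-2.3660)^2) = sqrt(10.0000) = 3.1623

3.1623


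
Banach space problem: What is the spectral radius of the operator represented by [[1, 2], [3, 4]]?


For a 2x2 matrix, eigenvalues satisfy lambda^2 - (trace)*lambda + det = 0
trace = 1 + 4 = 5
det = 1*4 - 2*3 = -2
discriminant = 5^2 - 4*(-2) = 33
spectral radius = max |eigenvalue| = 5.3723

5.3723


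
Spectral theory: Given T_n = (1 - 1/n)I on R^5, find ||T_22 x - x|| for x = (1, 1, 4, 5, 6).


T_22 x - x = (1 - 1/22)x - x = -x/22
||x|| = sqrt(79) = 8.8882
||T_22 x - x|| = ||x||/22 = 8.8882/22 = 0.4040

0.4040


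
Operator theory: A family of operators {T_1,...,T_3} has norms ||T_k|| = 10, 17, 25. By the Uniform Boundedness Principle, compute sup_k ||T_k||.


By the Uniform Boundedness Principle, the supremum of norms is finite.
sup_k ||T_k|| = max(10, 17, 25) = 25

25


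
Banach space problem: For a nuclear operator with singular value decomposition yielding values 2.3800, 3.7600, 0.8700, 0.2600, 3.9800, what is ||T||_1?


The nuclear norm is the sum of all singular values.
||T||_1 = 2.3800 + 3.7600 + 0.8700 + 0.2600 + 3.9800
= 11.2500

11.2500


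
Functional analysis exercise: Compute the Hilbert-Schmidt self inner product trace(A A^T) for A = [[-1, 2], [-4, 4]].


trace(A * A^T) = sum of squares of all entries
= (-1)^2 + 2^2 + (-4)^2 + 4^2
= 1 + 4 + 16 + 16
= 37

37


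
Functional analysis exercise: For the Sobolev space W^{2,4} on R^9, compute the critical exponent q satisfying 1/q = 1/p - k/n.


Using the Sobolev embedding formula: 1/q = 1/p - k/n
1/q = 1/4 - 2/9 = 1/36
q = 1/(1/36) = 36

36.0000


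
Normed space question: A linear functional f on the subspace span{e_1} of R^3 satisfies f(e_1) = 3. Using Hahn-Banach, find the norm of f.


The norm of f is given by ||f|| = sup_{||x||=1} |f(x)|.
On span{e_1}, ||e_1|| = 1, so ||f|| = |f(e_1)| / ||e_1||
= |3| / 1 = 3.0000

3.0000


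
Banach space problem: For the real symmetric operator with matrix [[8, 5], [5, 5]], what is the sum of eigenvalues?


For a self-adjoint (symmetric) matrix, the eigenvalues are real.
The sum of eigenvalues equals the trace of the matrix.
trace = 8 + 5 = 13

13


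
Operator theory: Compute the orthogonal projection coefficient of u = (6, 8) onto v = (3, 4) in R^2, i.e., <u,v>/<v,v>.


Computing <u,v> = 6*3 + 8*4 = 50
Computing <v,v> = 3^2 + 4^2 = 25
Projection coefficient = 50/25 = 2.0000

2.0000


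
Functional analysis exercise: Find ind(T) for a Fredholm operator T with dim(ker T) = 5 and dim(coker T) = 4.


The Fredholm index is defined as ind(T) = dim(ker T) - dim(coker T)
= 5 - 4
= 1

1


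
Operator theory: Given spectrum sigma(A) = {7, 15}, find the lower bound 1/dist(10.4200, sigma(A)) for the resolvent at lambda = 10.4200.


dist(10.4200, {7, 15}) = min(|10.4200 - 7|, |10.4200 - 15|)
= min(3.4200, 4.5800) = 3.4200
Resolvent bound = 1/3.4200 = 0.2924

0.2924


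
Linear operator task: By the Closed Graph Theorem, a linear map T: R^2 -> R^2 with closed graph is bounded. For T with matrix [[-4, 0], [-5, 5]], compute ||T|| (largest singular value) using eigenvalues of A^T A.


A^T A = [[41, -25], [-25, 25]]
trace(A^T A) = 66, det(A^T A) = 400
discriminant = 66^2 - 4*400 = 2756
Largest eigenvalue of A^T A = (trace + sqrt(disc))/2 = 59.2488
||T|| = sqrt(59.2488) = 7.6973

7.6973


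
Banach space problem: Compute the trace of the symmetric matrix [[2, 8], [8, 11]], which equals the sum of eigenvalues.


For a self-adjoint (symmetric) matrix, the eigenvalues are real.
The sum of eigenvalues equals the trace of the matrix.
trace = 2 + 11 = 13

13


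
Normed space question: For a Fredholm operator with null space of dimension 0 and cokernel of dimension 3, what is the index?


The Fredholm index is defined as ind(T) = dim(ker T) - dim(coker T)
= 0 - 3
= -3

-3


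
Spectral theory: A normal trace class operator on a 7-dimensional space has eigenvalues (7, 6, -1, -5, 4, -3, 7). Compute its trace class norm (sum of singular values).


For a normal operator, singular values equal |eigenvalues|.
Trace norm = sum |lambda_i| = 7 + 6 + 1 + 5 + 4 + 3 + 7
= 33

33


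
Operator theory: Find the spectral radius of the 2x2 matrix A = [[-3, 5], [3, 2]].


For a 2x2 matrix, eigenvalues satisfy lambda^2 - (trace)*lambda + det = 0
trace = -3 + 2 = -1
det = -3*2 - 5*3 = -21
discriminant = (-1)^2 - 4*(-21) = 85
spectral radius = max |eigenvalue| = 5.1098

5.1098


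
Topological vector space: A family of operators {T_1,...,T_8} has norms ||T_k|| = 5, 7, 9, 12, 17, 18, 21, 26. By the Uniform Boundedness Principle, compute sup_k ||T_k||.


By the Uniform Boundedness Principle, the supremum of norms is finite.
sup_k ||T_k|| = max(5, 7, 9, 12, 17, 18, 21, 26) = 26

26


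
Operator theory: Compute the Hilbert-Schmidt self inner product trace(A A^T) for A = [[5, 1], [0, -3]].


trace(A * A^T) = sum of squares of all entries
= 5^2 + 1^2 + 0^2 + (-3)^2
= 25 + 1 + 0 + 9
= 35

35


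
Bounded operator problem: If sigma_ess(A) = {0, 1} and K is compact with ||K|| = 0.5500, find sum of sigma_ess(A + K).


By Weyl's theorem, the essential spectrum is invariant under compact perturbations.
sigma_ess(A + K) = sigma_ess(A) = {0, 1}
Sum = 0 + 1 = 1

1


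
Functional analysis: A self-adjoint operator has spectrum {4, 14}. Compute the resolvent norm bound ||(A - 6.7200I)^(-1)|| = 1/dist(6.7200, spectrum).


dist(6.7200, {4, 14}) = min(|6.7200 - 4|, |6.7200 - 14|)
= min(2.7200, 7.2800) = 2.7200
Resolvent bound = 1/2.7200 = 0.3676

0.3676


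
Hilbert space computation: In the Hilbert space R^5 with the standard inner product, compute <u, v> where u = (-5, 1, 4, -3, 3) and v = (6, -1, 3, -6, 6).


Computing the standard inner product <u, v> = sum u_i * v_i
= -5*6 + 1*-1 + 4*3 + -3*-6 + 3*6
= -30 + -1 + 12 + 18 + 18
= 17

17


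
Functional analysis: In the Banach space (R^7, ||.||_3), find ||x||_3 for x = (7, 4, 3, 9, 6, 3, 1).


The l^3 norm = (sum |x_i|^3)^(1/3)
Sum of 3th powers = 343 + 64 + 27 + 729 + 216 + 27 + 1 = 1407
||x||_3 = (1407)^(1/3) = 11.2055

11.2055


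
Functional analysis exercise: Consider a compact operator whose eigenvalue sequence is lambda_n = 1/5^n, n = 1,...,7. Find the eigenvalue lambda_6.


The eigenvalue formula gives lambda_6 = 1/5^6
= 1/15625
= 6.4000e-05

6.4000e-05


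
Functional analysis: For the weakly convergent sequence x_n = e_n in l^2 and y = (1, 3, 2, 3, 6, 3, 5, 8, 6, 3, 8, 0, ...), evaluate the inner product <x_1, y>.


x_1 = e_1 is the standard basis vector with 1 in position 1.
<x_1, y> = y_1 = 1
As n -> infinity, <x_n, y> -> 0, confirming weak convergence of (x_n) to 0.

1


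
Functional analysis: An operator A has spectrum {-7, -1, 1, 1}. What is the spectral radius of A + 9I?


Spectrum of A + 9I = {2, 8, 10, 10}
Spectral radius = max |lambda| over the shifted spectrum
= max(2, 8, 10, 10) = 10

10


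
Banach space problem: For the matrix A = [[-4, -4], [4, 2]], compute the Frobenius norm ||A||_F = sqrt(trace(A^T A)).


||A||_F^2 = sum a_ij^2
= (-4)^2 + (-4)^2 + 4^2 + 2^2
= 16 + 16 + 16 + 4 = 52
||A||_F = sqrt(52) = 7.2111

7.2111


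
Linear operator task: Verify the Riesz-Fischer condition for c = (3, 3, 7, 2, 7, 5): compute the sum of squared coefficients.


sum |c_n|^2 = 3^2 + 3^2 + 7^2 + 2^2 + 7^2 + 5^2
= 9 + 9 + 49 + 4 + 49 + 25
= 145

145


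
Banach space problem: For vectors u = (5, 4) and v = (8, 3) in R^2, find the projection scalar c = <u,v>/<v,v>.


Computing <u,v> = 5*8 + 4*3 = 52
Computing <v,v> = 8^2 + 3^2 = 73
Projection coefficient = 52/73 = 0.7123

0.7123


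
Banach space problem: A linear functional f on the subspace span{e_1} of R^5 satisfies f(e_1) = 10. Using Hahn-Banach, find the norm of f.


The norm of f is given by ||f|| = sup_{||x||=1} |f(x)|.
On span{e_1}, ||e_1|| = 1, so ||f|| = |f(e_1)| / ||e_1||
= |10| / 1 = 10.0000

10.0000


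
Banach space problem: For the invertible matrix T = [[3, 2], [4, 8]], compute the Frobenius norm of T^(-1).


det(T) = 3*8 - 2*4 = 16
T^(-1) = (1/16) * [[8, -2], [-4, 3]] = [[0.5000, -0.1250], [-0.2500, 0.1875]]
||T^(-1)||_F^2 = 0.5000^2 + (-0.1250)^2 + (-0.2500)^2 + 0.1875^2 = 0.3633
||T^(-1)||_F = sqrt(0.3633) = 0.6027

0.6027


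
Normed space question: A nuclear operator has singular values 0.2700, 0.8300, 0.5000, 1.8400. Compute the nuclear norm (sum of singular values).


The nuclear norm is the sum of all singular values.
||T||_1 = 0.2700 + 0.8300 + 0.5000 + 1.8400
= 3.4400

3.4400


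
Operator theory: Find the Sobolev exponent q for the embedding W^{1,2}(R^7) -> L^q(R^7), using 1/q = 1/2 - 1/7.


Using the Sobolev embedding formula: 1/q = 1/p - k/n
1/q = 1/2 - 1/7 = 5/14
q = 1/(5/14) = 14/5 = 2.8000

2.8000


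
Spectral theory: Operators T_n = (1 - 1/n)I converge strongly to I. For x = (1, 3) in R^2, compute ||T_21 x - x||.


T_21 x - x = (1 - 1/21)x - x = -x/21
||x|| = sqrt(10) = 3.1623
||T_21 x - x|| = ||x||/21 = 3.1623/21 = 0.1506

0.1506


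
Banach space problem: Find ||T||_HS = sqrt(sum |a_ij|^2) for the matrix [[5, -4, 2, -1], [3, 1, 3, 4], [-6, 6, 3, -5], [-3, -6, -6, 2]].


The Hilbert-Schmidt norm is sqrt(sum of squares of all entries).
Sum of squares = 5^2 + (-4)^2 + 2^2 + (-1)^2 + 3^2 + 1^2 + 3^2 + 4^2 + (-6)^2 + 6^2 + 3^2 + (-5)^2 + (-3)^2 + (-6)^2 + (-6)^2 + 2^2
= 25 + 16 + 4 + 1 + 9 + 1 + 9 + 16 + 36 + 36 + 9 + 25 + 9 + 36 + 36 + 4 = 272
||T||_HS = sqrt(272) = 16.4924

16.4924


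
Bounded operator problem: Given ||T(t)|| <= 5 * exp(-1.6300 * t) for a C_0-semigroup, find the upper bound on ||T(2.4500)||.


||T(2.4500)|| <= 5 * exp(-1.6300 * 2.4500)
= 5 * exp(-3.9935)
= 5 * 0.0184
= 0.0922

0.0922


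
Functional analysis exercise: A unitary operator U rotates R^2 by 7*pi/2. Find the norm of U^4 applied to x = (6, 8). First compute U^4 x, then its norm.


U is a rotation by theta = 7*pi/2
U^4 = rotation by 4*theta = 28*pi/2 = 0*pi/2 (mod 2*pi)
cos(0*pi/2) = 1.0000, sin(0*pi/2) = 0.0000
U^4 x = (1.0000 * 6 - 0.0000 * 8, 0.0000 * 6 + 1.0000 * 8)
= (6.0000, 8.0000)
||U^4 x|| = sqrt(6.0000^2 + 8.0000^2) = sqrt(100.0000) = 10.0000

10.0000


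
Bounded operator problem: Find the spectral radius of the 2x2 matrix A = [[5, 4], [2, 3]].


For a 2x2 matrix, eigenvalues satisfy lambda^2 - (trace)*lambda + det = 0
trace = 5 + 3 = 8
det = 5*3 - 4*2 = 7
discriminant = 8^2 - 4*(7) = 36
spectral radius = max |eigenvalue| = 7.0000

7.0000


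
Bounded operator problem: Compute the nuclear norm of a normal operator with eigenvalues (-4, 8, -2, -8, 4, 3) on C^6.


For a normal operator, singular values equal |eigenvalues|.
Trace norm = sum |lambda_i| = 4 + 8 + 2 + 8 + 4 + 3
= 29

29


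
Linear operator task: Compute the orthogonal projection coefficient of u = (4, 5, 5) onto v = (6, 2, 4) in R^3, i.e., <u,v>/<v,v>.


Computing <u,v> = 4*6 + 5*2 + 5*4 = 54
Computing <v,v> = 6^2 + 2^2 + 4^2 = 56
Projection coefficient = 54/56 = 0.9643

0.9643


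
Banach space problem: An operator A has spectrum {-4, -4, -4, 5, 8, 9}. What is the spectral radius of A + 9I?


Spectrum of A + 9I = {5, 5, 5, 14, 17, 18}
Spectral radius = max |lambda| over the shifted spectrum
= max(5, 5, 5, 14, 17, 18) = 18

18


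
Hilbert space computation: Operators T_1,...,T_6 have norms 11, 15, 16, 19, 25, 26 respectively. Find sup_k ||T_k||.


By the Uniform Boundedness Principle, the supremum of norms is finite.
sup_k ||T_k|| = max(11, 15, 16, 19, 25, 26) = 26

26


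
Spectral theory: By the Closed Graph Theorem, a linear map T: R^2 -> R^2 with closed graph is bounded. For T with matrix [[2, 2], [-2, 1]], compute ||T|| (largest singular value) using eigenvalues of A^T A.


A^T A = [[8, 2], [2, 5]]
trace(A^T A) = 13, det(A^T A) = 36
discriminant = 13^2 - 4*36 = 25
Largest eigenvalue of A^T A = (trace + sqrt(disc))/2 = 9.0000
||T|| = sqrt(9.0000) = 3.0000

3.0000


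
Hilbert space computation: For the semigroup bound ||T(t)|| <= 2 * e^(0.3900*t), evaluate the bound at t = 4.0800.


||T(4.0800)|| <= 2 * exp(0.3900 * 4.0800)
= 2 * exp(1.5912)
= 2 * 4.9096
= 9.8193

9.8193


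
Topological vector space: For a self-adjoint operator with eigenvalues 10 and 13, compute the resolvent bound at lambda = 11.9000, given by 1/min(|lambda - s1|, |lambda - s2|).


dist(11.9000, {10, 13}) = min(|11.9000 - 10|, |11.9000 - 13|)
= min(1.9000, 1.1000) = 1.1000
Resolvent bound = 1/1.1000 = 0.9091

0.9091


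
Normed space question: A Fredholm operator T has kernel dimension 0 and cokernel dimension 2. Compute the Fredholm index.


The Fredholm index is defined as ind(T) = dim(ker T) - dim(coker T)
= 0 - 2
= -2

-2


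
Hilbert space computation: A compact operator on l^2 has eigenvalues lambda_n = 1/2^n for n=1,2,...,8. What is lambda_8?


The eigenvalue formula gives lambda_8 = 1/2^8
= 1/256
= 0.0039

0.0039


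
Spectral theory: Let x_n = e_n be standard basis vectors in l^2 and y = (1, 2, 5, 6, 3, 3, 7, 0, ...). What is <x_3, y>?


x_3 = e_3 is the standard basis vector with 1 in position 3.
<x_3, y> = y_3 = 5
As n -> infinity, <x_n, y> -> 0, confirming weak convergence of (x_n) to 0.

5


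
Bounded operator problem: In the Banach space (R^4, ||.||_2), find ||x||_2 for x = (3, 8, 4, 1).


The l^2 norm = (sum |x_i|^2)^(1/2)
Sum of 2th powers = 9 + 64 + 16 + 1 = 90
||x||_2 = (90)^(1/2) = 9.4868

9.4868


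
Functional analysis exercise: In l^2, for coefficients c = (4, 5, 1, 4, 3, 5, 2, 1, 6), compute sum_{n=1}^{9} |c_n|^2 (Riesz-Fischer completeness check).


sum |c_n|^2 = 4^2 + 5^2 + 1^2 + 4^2 + 3^2 + 5^2 + 2^2 + 1^2 + 6^2
= 16 + 25 + 1 + 16 + 9 + 25 + 4 + 1 + 36
= 133

133


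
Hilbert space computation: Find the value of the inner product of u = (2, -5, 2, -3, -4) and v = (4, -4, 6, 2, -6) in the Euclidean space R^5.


Computing the standard inner product <u, v> = sum u_i * v_i
= 2*4 + -5*-4 + 2*6 + -3*2 + -4*-6
= 8 + 20 + 12 + -6 + 24
= 58

58


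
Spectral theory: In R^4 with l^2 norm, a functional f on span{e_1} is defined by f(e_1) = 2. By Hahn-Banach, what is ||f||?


The norm of f is given by ||f|| = sup_{||x||=1} |f(x)|.
On span{e_1}, ||e_1|| = 1, so ||f|| = |f(e_1)| / ||e_1||
= |2| / 1 = 2.0000

2.0000


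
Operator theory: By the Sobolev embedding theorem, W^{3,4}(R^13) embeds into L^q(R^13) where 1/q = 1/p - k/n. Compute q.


Using the Sobolev embedding formula: 1/q = 1/p - k/n
1/q = 1/4 - 3/13 = 1/52
q = 1/(1/52) = 52

52.0000


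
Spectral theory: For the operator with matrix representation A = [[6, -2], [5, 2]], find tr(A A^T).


trace(A * A^T) = sum of squares of all entries
= 6^2 + (-2)^2 + 5^2 + 2^2
= 36 + 4 + 25 + 4
= 69

69


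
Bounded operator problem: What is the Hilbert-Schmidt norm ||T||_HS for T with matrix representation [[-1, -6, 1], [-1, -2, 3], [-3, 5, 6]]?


The Hilbert-Schmidt norm is sqrt(sum of squares of all entries).
Sum of squares = (-1)^2 + (-6)^2 + 1^2 + (-1)^2 + (-2)^2 + 3^2 + (-3)^2 + 5^2 + 6^2
= 1 + 36 + 1 + 1 + 4 + 9 + 9 + 25 + 36 = 122
||T||_HS = sqrt(122) = 11.0454

11.0454


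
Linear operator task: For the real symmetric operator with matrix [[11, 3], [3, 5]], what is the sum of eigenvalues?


For a self-adjoint (symmetric) matrix, the eigenvalues are real.
The sum of eigenvalues equals the trace of the matrix.
trace = 11 + 5 = 16

16


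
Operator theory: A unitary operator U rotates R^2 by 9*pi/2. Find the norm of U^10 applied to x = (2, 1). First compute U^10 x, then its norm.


U is a rotation by theta = 9*pi/2
U^10 = rotation by 10*theta = 90*pi/2 = 2*pi/2 (mod 2*pi)
cos(2*pi/2) = -1.0000, sin(2*pi/2) = 0.0000
U^10 x = (-1.0000 * 2 - 0.0000 * 1, 0.0000 * 2 + -1.0000 * 1)
= (-2.0000, -1.0000)
||U^10 x|| = sqrt((-2.0000)^2 + (-1.0000)^2) = sqrt(5.0000) = 2.2361

2.2361


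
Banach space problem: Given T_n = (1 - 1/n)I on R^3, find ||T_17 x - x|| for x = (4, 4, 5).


T_17 x - x = (1 - 1/17)x - x = -x/17
||x|| = sqrt(57) = 7.5498
||T_17 x - x|| = ||x||/17 = 7.5498/17 = 0.4441

0.4441


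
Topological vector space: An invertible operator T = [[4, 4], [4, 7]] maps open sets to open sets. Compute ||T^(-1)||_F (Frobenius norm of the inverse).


det(T) = 4*7 - 4*4 = 12
T^(-1) = (1/12) * [[7, -4], [-4, 4]] = [[0.5833, -0.3333], [-0.3333, 0.3333]]
||T^(-1)||_F^2 = 0.5833^2 + (-0.3333)^2 + (-0.3333)^2 + 0.3333^2 = 0.6736
||T^(-1)||_F = sqrt(0.6736) = 0.8207

0.8207


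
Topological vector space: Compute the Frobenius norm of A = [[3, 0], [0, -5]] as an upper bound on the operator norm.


||A||_F^2 = sum a_ij^2
= 3^2 + 0^2 + 0^2 + (-5)^2
= 9 + 0 + 0 + 25 = 34
||A||_F = sqrt(34) = 5.8310

5.8310


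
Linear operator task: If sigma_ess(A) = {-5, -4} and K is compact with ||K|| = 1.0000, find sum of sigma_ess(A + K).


By Weyl's theorem, the essential spectrum is invariant under compact perturbations.
sigma_ess(A + K) = sigma_ess(A) = {-5, -4}
Sum = -5 + -4 = -9

-9


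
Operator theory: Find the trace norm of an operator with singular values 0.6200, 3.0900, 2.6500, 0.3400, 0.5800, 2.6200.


The nuclear norm is the sum of all singular values.
||T||_1 = 0.6200 + 3.0900 + 2.6500 + 0.3400 + 0.5800 + 2.6200
= 9.9000

9.9000


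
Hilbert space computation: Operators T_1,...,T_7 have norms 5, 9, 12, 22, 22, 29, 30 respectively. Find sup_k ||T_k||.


By the Uniform Boundedness Principle, the supremum of norms is finite.
sup_k ||T_k|| = max(5, 9, 12, 22, 22, 29, 30) = 30

30


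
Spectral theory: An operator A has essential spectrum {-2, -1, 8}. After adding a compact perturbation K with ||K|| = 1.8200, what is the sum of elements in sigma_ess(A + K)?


By Weyl's theorem, the essential spectrum is invariant under compact perturbations.
sigma_ess(A + K) = sigma_ess(A) = {-2, -1, 8}
Sum = -2 + -1 + 8 = 5

5


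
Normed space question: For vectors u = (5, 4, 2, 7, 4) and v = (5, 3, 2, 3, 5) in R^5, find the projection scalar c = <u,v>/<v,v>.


Computing <u,v> = 5*5 + 4*3 + 2*2 + 7*3 + 4*5 = 82
Computing <v,v> = 5^2 + 3^2 + 2^2 + 3^2 + 5^2 = 72
Projection coefficient = 82/72 = 1.1389

1.1389


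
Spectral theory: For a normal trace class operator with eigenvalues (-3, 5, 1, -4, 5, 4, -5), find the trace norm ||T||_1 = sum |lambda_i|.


For a normal operator, singular values equal |eigenvalues|.
Trace norm = sum |lambda_i| = 3 + 5 + 1 + 4 + 5 + 4 + 5
= 27

27


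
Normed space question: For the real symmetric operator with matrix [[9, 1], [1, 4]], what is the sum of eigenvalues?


For a self-adjoint (symmetric) matrix, the eigenvalues are real.
The sum of eigenvalues equals the trace of the matrix.
trace = 9 + 4 = 13

13


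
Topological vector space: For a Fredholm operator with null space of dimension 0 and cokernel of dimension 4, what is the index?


The Fredholm index is defined as ind(T) = dim(ker T) - dim(coker T)
= 0 - 4
= -4

-4


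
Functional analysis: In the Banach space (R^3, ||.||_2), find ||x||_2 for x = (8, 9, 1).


The l^2 norm = (sum |x_i|^2)^(1/2)
Sum of 2th powers = 64 + 81 + 1 = 146
||x||_2 = (146)^(1/2) = 12.0830

12.0830


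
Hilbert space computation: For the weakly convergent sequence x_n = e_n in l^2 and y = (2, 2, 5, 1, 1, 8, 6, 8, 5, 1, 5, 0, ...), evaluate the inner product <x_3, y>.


x_3 = e_3 is the standard basis vector with 1 in position 3.
<x_3, y> = y_3 = 5
As n -> infinity, <x_n, y> -> 0, confirming weak convergence of (x_n) to 0.

5


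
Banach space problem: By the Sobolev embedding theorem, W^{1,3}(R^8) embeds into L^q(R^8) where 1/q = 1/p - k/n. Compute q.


Using the Sobolev embedding formula: 1/q = 1/p - k/n
1/q = 1/3 - 1/8 = 5/24
q = 1/(5/24) = 24/5 = 4.8000

4.8000


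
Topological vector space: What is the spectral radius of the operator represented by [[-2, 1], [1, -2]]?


For a 2x2 matrix, eigenvalues satisfy lambda^2 - (trace)*lambda + det = 0
trace = -2 + -2 = -4
det = -2*-2 - 1*1 = 3
discriminant = (-4)^2 - 4*(3) = 4
spectral radius = max |eigenvalue| = 3.0000

3.0000


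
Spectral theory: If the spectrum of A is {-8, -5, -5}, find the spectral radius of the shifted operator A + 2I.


Spectrum of A + 2I = {-6, -3, -3}
Spectral radius = max |lambda| over the shifted spectrum
= max(6, 3, 3) = 6

6


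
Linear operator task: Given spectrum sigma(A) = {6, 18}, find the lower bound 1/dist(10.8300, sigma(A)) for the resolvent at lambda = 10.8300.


dist(10.8300, {6, 18}) = min(|10.8300 - 6|, |10.8300 - 18|)
= min(4.8300, 7.1700) = 4.8300
Resolvent bound = 1/4.8300 = 0.2070

0.2070


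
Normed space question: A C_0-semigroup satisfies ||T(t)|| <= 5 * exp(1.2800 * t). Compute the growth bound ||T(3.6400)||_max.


||T(3.6400)|| <= 5 * exp(1.2800 * 3.6400)
= 5 * exp(4.6592)
= 5 * 105.5516
= 527.7580

527.7580


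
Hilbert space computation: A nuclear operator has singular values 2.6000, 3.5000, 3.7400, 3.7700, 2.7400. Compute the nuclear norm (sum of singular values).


The nuclear norm is the sum of all singular values.
||T||_1 = 2.6000 + 3.5000 + 3.7400 + 3.7700 + 2.7400
= 16.3500

16.3500


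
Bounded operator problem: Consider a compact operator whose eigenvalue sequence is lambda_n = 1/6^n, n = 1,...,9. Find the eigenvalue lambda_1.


The eigenvalue formula gives lambda_1 = 1/6^1
= 1/6
= 0.1667

0.1667


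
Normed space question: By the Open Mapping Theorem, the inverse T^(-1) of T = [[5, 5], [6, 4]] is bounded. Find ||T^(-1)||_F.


det(T) = 5*4 - 5*6 = -10
T^(-1) = (1/-10) * [[4, -5], [-6, 5]] = [[-0.4000, 0.5000], [0.6000, -0.5000]]
||T^(-1)||_F^2 = (-0.4000)^2 + 0.5000^2 + 0.6000^2 + (-0.5000)^2 = 1.0200
||T^(-1)||_F = sqrt(1.0200) = 1.0100

1.0100


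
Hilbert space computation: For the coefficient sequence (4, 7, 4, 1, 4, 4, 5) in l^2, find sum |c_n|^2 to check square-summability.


sum |c_n|^2 = 4^2 + 7^2 + 4^2 + 1^2 + 4^2 + 4^2 + 5^2
= 16 + 49 + 16 + 1 + 16 + 16 + 25
= 139

139


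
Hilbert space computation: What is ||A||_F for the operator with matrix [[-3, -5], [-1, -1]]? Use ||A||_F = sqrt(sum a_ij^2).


||A||_F^2 = sum a_ij^2
= (-3)^2 + (-5)^2 + (-1)^2 + (-1)^2
= 9 + 25 + 1 + 1 = 36
||A||_F = sqrt(36) = 6.0000

6.0000


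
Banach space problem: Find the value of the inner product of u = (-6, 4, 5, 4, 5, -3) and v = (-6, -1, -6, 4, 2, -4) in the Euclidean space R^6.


Computing the standard inner product <u, v> = sum u_i * v_i
= -6*-6 + 4*-1 + 5*-6 + 4*4 + 5*2 + -3*-4
= 36 + -4 + -30 + 16 + 10 + 12
= 40

40


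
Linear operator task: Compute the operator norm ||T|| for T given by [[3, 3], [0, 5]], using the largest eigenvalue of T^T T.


A^T A = [[9, 9], [9, 34]]
trace(A^T A) = 43, det(A^T A) = 225
discriminant = 43^2 - 4*225 = 949
Largest eigenvalue of A^T A = (trace + sqrt(disc))/2 = 36.9029
||T|| = sqrt(36.9029) = 6.0748

6.0748


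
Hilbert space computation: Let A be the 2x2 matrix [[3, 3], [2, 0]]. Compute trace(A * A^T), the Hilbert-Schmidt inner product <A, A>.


trace(A * A^T) = sum of squares of all entries
= 3^2 + 3^2 + 2^2 + 0^2
= 9 + 9 + 4 + 0
= 22

22


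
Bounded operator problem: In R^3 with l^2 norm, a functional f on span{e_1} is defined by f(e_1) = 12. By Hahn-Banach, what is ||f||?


The norm of f is given by ||f|| = sup_{||x||=1} |f(x)|.
On span{e_1}, ||e_1|| = 1, so ||f|| = |f(e_1)| / ||e_1||
= |12| / 1 = 12.0000

12.0000


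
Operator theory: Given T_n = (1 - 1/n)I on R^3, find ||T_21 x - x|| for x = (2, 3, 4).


T_21 x - x = (1 - 1/21)x - x = -x/21
||x|| = sqrt(29) = 5.3852
||T_21 x - x|| = ||x||/21 = 5.3852/21 = 0.2564

0.2564


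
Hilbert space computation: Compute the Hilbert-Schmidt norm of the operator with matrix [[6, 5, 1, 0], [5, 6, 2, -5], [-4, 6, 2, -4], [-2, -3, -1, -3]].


The Hilbert-Schmidt norm is sqrt(sum of squares of all entries).
Sum of squares = 6^2 + 5^2 + 1^2 + 0^2 + 5^2 + 6^2 + 2^2 + (-5)^2 + (-4)^2 + 6^2 + 2^2 + (-4)^2 + (-2)^2 + (-3)^2 + (-1)^2 + (-3)^2
= 36 + 25 + 1 + 0 + 25 + 36 + 4 + 25 + 16 + 36 + 4 + 16 + 4 + 9 + 1 + 9 = 247
||T||_HS = sqrt(247) = 15.7162

15.7162


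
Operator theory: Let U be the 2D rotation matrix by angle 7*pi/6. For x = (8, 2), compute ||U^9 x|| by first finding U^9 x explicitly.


U is a rotation by theta = 7*pi/6
U^9 = rotation by 9*theta = 63*pi/6 = 3*pi/6 (mod 2*pi)
cos(3*pi/6) = 0.0000, sin(3*pi/6) = 1.0000
U^9 x = (0.0000 * 8 - 1.0000 * 2, 1.0000 * 8 + 0.0000 * 2)
= (-2.0000, 8.0000)
||U^9 x|| = sqrt((-2.0000)^2 + 8.0000^2) = sqrt(68.0000) = 8.2462

8.2462


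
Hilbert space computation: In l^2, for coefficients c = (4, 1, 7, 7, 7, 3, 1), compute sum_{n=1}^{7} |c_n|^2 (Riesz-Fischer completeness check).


sum |c_n|^2 = 4^2 + 1^2 + 7^2 + 7^2 + 7^2 + 3^2 + 1^2
= 16 + 1 + 49 + 49 + 49 + 9 + 1
= 174

174


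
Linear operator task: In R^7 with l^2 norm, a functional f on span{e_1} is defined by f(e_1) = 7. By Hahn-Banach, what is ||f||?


The norm of f is given by ||f|| = sup_{||x||=1} |f(x)|.
On span{e_1}, ||e_1|| = 1, so ||f|| = |f(e_1)| / ||e_1||
= |7| / 1 = 7.0000

7.0000


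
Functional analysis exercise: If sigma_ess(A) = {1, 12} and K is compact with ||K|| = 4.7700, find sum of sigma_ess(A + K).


By Weyl's theorem, the essential spectrum is invariant under compact perturbations.
sigma_ess(A + K) = sigma_ess(A) = {1, 12}
Sum = 1 + 12 = 13

13


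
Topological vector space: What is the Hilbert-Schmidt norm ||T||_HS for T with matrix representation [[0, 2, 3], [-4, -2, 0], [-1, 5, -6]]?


The Hilbert-Schmidt norm is sqrt(sum of squares of all entries).
Sum of squares = 0^2 + 2^2 + 3^2 + (-4)^2 + (-2)^2 + 0^2 + (-1)^2 + 5^2 + (-6)^2
= 0 + 4 + 9 + 16 + 4 + 0 + 1 + 25 + 36 = 95
||T||_HS = sqrt(95) = 9.7468

9.7468


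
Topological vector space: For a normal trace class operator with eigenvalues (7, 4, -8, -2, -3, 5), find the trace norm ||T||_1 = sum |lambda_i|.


For a normal operator, singular values equal |eigenvalues|.
Trace norm = sum |lambda_i| = 7 + 4 + 8 + 2 + 3 + 5
= 29

29


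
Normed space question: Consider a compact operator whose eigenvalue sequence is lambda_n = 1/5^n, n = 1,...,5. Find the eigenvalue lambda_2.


The eigenvalue formula gives lambda_2 = 1/5^2
= 1/25
= 0.0400

0.0400


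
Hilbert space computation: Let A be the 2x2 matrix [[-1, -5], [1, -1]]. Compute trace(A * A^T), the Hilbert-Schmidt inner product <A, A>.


trace(A * A^T) = sum of squares of all entries
= (-1)^2 + (-5)^2 + 1^2 + (-1)^2
= 1 + 25 + 1 + 1
= 28

28


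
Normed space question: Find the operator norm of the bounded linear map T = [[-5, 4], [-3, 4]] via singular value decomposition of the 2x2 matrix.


A^T A = [[34, -32], [-32, 32]]
trace(A^T A) = 66, det(A^T A) = 64
discriminant = 66^2 - 4*64 = 4100
Largest eigenvalue of A^T A = (trace + sqrt(disc))/2 = 65.0156
||T|| = sqrt(65.0156) = 8.0632

8.0632


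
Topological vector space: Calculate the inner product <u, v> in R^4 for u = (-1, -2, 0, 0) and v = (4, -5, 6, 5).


Computing the standard inner product <u, v> = sum u_i * v_i
= -1*4 + -2*-5 + 0*6 + 0*5
= -4 + 10 + 0 + 0
= 6

6


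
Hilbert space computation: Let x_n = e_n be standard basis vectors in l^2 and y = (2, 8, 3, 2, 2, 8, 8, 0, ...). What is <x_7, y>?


x_7 = e_7 is the standard basis vector with 1 in position 7.
<x_7, y> = y_7 = 8
As n -> infinity, <x_n, y> -> 0, confirming weak convergence of (x_n) to 0.

8


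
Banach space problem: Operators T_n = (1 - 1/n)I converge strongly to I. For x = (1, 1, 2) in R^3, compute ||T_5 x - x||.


T_5 x - x = (1 - 1/5)x - x = -x/5
||x|| = sqrt(6) = 2.4495
||T_5 x - x|| = ||x||/5 = 2.4495/5 = 0.4899

0.4899


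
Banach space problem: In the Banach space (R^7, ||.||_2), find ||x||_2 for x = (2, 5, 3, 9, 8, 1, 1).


The l^2 norm = (sum |x_i|^2)^(1/2)
Sum of 2th powers = 4 + 25 + 9 + 81 + 64 + 1 + 1 = 185
||x||_2 = (185)^(1/2) = 13.6015

13.6015


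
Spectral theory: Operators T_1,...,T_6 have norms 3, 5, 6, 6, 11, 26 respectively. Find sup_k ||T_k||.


By the Uniform Boundedness Principle, the supremum of norms is finite.
sup_k ||T_k|| = max(3, 5, 6, 6, 11, 26) = 26

26


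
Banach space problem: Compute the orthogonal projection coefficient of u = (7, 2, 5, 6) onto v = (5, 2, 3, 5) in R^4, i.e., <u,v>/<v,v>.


Computing <u,v> = 7*5 + 2*2 + 5*3 + 6*5 = 84
Computing <v,v> = 5^2 + 2^2 + 3^2 + 5^2 = 63
Projection coefficient = 84/63 = 1.3333

1.3333


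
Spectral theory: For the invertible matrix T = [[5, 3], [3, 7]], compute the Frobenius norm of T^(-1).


det(T) = 5*7 - 3*3 = 26
T^(-1) = (1/26) * [[7, -3], [-3, 5]] = [[0.2692, -0.1154], [-0.1154, 0.1923]]
||T^(-1)||_F^2 = 0.2692^2 + (-0.1154)^2 + (-0.1154)^2 + 0.1923^2 = 0.1361
||T^(-1)||_F = sqrt(0.1361) = 0.3689

0.3689


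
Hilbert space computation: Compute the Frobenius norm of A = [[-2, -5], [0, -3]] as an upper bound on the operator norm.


||A||_F^2 = sum a_ij^2
= (-2)^2 + (-5)^2 + 0^2 + (-3)^2
= 4 + 25 + 0 + 9 = 38
||A||_F = sqrt(38) = 6.1644

6.1644


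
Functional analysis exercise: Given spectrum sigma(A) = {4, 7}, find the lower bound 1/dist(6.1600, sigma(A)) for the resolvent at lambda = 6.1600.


dist(6.1600, {4, 7}) = min(|6.1600 - 4|, |6.1600 - 7|)
= min(2.1600, 0.8400) = 0.8400
Resolvent bound = 1/0.8400 = 1.1905

1.1905


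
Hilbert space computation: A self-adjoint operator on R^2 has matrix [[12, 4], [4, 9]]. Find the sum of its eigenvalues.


For a self-adjoint (symmetric) matrix, the eigenvalues are real.
The sum of eigenvalues equals the trace of the matrix.
trace = 12 + 9 = 21

21


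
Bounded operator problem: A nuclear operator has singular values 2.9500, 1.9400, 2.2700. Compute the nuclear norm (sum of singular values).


The nuclear norm is the sum of all singular values.
||T||_1 = 2.9500 + 1.9400 + 2.2700
= 7.1600

7.1600


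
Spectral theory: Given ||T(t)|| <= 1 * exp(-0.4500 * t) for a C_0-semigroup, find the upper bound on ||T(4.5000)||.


||T(4.5000)|| <= 1 * exp(-0.4500 * 4.5000)
= 1 * exp(-2.0250)
= 1 * 0.1320
= 0.1320

0.1320


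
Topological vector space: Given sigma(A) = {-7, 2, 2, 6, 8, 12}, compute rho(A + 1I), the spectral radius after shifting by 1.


Spectrum of A + 1I = {-6, 3, 3, 7, 9, 13}
Spectral radius = max |lambda| over the shifted spectrum
= max(6, 3, 3, 7, 9, 13) = 13

13


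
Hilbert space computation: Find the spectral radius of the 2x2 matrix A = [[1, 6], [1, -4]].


For a 2x2 matrix, eigenvalues satisfy lambda^2 - (trace)*lambda + det = 0
trace = 1 + -4 = -3
det = 1*-4 - 6*1 = -10
discriminant = (-3)^2 - 4*(-10) = 49
spectral radius = max |eigenvalue| = 5.0000

5.0000
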